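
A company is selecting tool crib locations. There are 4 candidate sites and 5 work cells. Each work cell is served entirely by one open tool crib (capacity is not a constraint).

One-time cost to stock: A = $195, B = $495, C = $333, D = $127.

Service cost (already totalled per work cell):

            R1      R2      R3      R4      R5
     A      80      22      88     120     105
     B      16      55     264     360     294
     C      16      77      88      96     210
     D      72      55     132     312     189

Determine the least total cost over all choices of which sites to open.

For any fixed open set, each work cell goes to its cheapest open site; total = fixed + service.
{A}: R1→A 80, R2→A 22, R3→A 88, R4→A 120, R5→A 105. Service 415; fixed 195; total 610.
{A, D}: service 407 + fixed 322 = 729
{C}: service 487 + fixed 333 = 820
{A, B, C, D}: service 327 + fixed 1150 = 1477
(All 15 nonempty subsets were checked; A only is lowest.)

Minimum total cost: 610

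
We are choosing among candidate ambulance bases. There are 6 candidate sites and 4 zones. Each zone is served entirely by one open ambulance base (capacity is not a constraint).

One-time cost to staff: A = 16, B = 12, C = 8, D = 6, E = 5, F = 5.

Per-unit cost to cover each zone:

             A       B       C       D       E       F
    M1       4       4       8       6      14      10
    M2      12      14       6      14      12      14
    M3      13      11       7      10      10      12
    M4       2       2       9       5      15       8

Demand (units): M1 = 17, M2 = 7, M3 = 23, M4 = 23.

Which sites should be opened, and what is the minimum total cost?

Open B and C; minimum total cost 337.

For any fixed open set, each zone goes to its cheapest open site; total = fixed + service.
{B, C}: M1→B 4·17=68, M2→C 6·7=42, M3→C 7·23=161, M4→B 2·23=46. Service 317; fixed 20; total 337.
{A, C}: service 317 + fixed 24 = 341
{B, C, E}: M1→B 4·17=68, M2→C 6·7=42, M3→C 7·23=161, M4→B 2·23=46. Service 317; fixed 25; total 342.
{A, B, C, D, E, F}: M1→A 4·17=68, M2→C 6·7=42, M3→C 7·23=161, M4→A 2·23=46. Service 317; fixed 52; total 369.
No other subset beats 337.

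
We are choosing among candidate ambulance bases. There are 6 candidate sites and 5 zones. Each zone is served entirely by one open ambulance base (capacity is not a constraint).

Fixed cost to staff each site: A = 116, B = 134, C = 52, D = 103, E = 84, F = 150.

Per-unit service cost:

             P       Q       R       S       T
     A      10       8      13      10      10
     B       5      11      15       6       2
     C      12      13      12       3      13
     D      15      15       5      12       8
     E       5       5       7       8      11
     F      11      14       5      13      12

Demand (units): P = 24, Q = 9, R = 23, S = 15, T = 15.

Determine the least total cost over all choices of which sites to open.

For any fixed open set, each zone goes to its cheapest open site; total = fixed + service.
{B, E}: P→B 5·24=120, Q→E 5·9=45, R→E 7·23=161, S→B 6·15=90, T→B 2·15=30. Service 446; fixed 218; total 664.
{B, C, E}: P→B 5·24=120, Q→E 5·9=45, R→E 7·23=161, S→C 3·15=45, T→B 2·15=30. Service 401; fixed 270; total 671.
{C, E}: service 536 + fixed 136 = 672
{A, B, C, D, E, F}: service 355 + fixed 639 = 994
No other subset beats 664.

Minimum total cost: 664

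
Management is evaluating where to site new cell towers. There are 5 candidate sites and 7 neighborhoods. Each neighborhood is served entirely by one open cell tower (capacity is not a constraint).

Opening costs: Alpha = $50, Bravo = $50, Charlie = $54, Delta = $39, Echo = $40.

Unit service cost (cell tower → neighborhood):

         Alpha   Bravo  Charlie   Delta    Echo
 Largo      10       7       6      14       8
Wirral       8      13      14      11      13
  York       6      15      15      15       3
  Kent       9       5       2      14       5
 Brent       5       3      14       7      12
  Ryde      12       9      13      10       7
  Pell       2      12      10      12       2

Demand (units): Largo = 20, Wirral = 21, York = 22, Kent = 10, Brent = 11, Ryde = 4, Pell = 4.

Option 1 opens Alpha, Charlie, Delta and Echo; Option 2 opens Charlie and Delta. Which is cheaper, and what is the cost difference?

Option 1: {Alpha, Charlie, Delta, Echo}: Largo→Charlie 6·20=120, Wirral→Alpha 8·21=168, York→Echo 3·22=66, Kent→Charlie 2·10=20, Brent→Alpha 5·11=55, Ryde→Echo 7·4=28, Pell→Alpha 2·4=8. Service 465; fixed 183; total 648.
Option 2: {Charlie, Delta}: Largo→Charlie 6·20=120, Wirral→Delta 11·21=231, York→Charlie 15·22=330, Kent→Charlie 2·10=20, Brent→Delta 7·11=77, Ryde→Delta 10·4=40, Pell→Charlie 10·4=40. Service 858; fixed 93; total 951.
Difference: |648 − 951| = 303.

Option 1 is cheaper by 303.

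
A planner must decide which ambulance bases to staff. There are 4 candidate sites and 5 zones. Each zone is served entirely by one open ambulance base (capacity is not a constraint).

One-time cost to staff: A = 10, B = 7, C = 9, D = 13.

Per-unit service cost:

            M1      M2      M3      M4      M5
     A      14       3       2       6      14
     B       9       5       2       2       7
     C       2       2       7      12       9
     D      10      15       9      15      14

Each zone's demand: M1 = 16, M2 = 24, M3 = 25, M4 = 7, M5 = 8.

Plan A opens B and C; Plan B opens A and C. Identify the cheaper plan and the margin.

Plan A is cheaper by 47.

Plan A: {B, C}: M1→C 2·16=32, M2→C 2·24=48, M3→B 2·25=50, M4→B 2·7=14, M5→B 7·8=56. Service 200; fixed 16; total 216.
Plan B: {A, C}: M1→C 2·16=32, M2→C 2·24=48, M3→A 2·25=50, M4→A 6·7=42, M5→C 9·8=72. Service 244; fixed 19; total 263.
Difference: |216 − 263| = 47.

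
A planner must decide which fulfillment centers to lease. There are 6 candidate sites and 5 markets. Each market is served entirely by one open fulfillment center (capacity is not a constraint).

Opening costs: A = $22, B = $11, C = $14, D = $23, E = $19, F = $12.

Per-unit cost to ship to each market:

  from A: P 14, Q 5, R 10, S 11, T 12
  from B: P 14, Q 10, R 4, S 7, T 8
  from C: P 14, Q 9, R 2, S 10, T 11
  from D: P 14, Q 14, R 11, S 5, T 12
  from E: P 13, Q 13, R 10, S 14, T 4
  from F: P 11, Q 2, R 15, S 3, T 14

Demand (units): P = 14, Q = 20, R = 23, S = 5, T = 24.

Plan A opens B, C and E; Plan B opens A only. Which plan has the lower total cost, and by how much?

Plan A is cheaper by 308.

Plan A: {B, C, E}: P→E 13·14=182, Q→C 9·20=180, R→C 2·23=46, S→B 7·5=35, T→E 4·24=96. Service 539; fixed 44; total 583.
Plan B: {A}: P→A 14·14=196, Q→A 5·20=100, R→A 10·23=230, S→A 11·5=55, T→A 12·24=288. Service 869; fixed 22; total 891.
Difference: |583 − 891| = 308.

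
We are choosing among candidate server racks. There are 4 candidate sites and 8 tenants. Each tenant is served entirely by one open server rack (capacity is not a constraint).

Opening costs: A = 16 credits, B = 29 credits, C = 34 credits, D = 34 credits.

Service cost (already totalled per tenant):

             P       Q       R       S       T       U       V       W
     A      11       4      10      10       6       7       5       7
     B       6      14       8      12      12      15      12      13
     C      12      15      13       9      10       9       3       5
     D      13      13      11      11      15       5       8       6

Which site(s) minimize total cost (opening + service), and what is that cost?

For any fixed open set, each tenant goes to its cheapest open site; total = fixed + service.
{A}: P→A 11, Q→A 4, R→A 10, S→A 10, T→A 6, U→A 7, V→A 5, W→A 7. Service 60; fixed 16; total 76.
{A, B}: service 53 + fixed 45 = 98
{A, C}: P→A 11, Q→A 4, R→A 10, S→C 9, T→A 6, U→A 7, V→C 3, W→C 5. Service 55; fixed 50; total 105.
{A, B, C, D}: P→B 6, Q→A 4, R→B 8, S→C 9, T→A 6, U→D 5, V→C 3, W→C 5. Service 46; fixed 113; total 159.
No other subset beats 76.

Open A only; minimum total cost 76.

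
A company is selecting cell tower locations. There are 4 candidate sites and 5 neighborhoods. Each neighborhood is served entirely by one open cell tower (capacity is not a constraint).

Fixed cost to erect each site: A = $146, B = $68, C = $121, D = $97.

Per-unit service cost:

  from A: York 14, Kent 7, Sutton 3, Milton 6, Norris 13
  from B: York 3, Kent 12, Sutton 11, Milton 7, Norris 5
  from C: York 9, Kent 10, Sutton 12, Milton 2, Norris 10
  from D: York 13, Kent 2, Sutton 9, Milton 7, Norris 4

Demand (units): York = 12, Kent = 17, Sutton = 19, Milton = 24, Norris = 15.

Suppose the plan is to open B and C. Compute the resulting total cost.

Total cost: 727

Each neighborhood is assigned to its cheapest site among the open ones.
{B, C}: York→B 3·12=36, Kent→C 10·17=170, Sutton→B 11·19=209, Milton→C 2·24=48, Norris→B 5·15=75. Service 538; fixed 189; total 727.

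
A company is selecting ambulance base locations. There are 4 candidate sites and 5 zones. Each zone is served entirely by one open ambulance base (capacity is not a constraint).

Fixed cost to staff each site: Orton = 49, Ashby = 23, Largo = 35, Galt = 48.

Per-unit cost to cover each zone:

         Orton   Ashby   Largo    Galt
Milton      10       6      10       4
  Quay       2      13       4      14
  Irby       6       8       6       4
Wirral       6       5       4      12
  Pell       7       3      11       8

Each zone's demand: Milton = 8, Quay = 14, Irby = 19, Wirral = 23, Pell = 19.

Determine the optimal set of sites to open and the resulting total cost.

For any fixed open set, each zone goes to its cheapest open site; total = fixed + service.
{Ashby, Largo, Galt}: Milton→Galt 4·8=32, Quay→Largo 4·14=56, Irby→Galt 4·19=76, Wirral→Largo 4·23=92, Pell→Ashby 3·19=57. Service 313; fixed 106; total 419.
{Ashby, Largo}: Milton→Ashby 6·8=48, Quay→Largo 4·14=56, Irby→Largo 6·19=114, Wirral→Largo 4·23=92, Pell→Ashby 3·19=57. Service 367; fixed 58; total 425.
{Orton, Ashby, Galt}: Milton→Galt 4·8=32, Quay→Orton 2·14=28, Irby→Galt 4·19=76, Wirral→Ashby 5·23=115, Pell→Ashby 3·19=57. Service 308; fixed 120; total 428.
{Orton, Ashby, Largo, Galt}: service 285 + fixed 155 = 440
No other subset beats 419.

Open Ashby, Largo and Galt; minimum total cost 419.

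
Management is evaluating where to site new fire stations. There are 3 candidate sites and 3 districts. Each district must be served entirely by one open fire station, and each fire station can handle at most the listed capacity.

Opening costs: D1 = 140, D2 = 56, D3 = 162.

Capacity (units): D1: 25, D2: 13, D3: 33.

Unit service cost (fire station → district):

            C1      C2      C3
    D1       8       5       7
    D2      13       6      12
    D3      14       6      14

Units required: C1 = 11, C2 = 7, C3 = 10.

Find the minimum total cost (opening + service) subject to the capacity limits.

Minimum total cost: 396

Open {D1, D2}: C1→D1 8·11=88, C2→D2 6·7=42, C3→D1 7·10=70.
Loads: D1 carries 21/25, D2 carries 7/13. Service 200; fixed 196; total 396.
Next best feasible plan costs 439.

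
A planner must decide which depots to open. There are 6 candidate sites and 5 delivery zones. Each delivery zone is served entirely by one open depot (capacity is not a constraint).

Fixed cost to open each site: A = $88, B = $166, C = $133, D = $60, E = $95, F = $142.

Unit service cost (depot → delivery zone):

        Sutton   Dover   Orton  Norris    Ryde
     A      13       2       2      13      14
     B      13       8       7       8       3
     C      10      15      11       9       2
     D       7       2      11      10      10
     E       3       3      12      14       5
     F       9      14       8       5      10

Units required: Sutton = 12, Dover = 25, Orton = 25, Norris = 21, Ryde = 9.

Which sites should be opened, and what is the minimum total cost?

For any fixed open set, each delivery zone goes to its cheapest open site; total = fixed + service.
{A, E, F}: Sutton→E 3·12=36, Dover→A 2·25=50, Orton→A 2·25=50, Norris→F 5·21=105, Ryde→E 5·9=45. Service 286; fixed 325; total 611.
{A, D}: service 484 + fixed 148 = 632
{A, F}: service 403 + fixed 230 = 633
{A, B, C, D, E, F}: Sutton→E 3·12=36, Dover→A 2·25=50, Orton→A 2·25=50, Norris→F 5·21=105, Ryde→C 2·9=18. Service 259; fixed 684; total 943.
No other subset beats 611.

Open A, E and F; minimum total cost 611.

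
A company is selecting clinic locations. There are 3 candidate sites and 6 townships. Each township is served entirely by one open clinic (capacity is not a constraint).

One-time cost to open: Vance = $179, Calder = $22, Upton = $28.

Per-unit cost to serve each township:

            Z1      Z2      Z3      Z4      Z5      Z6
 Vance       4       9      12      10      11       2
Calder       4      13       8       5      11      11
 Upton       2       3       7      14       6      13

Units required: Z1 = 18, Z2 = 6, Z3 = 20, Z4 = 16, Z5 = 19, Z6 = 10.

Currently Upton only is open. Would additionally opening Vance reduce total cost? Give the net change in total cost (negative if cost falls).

Current service cost with {Upton}: 662.
Adding Vance: each township re-picks its cheapest; new service cost 488, saving 174.
Extra fixed cost: 179. Net change = 179 − 174 = 5.
(Totals: 690 → 695.)

No — net change +5 (cost rises by 5).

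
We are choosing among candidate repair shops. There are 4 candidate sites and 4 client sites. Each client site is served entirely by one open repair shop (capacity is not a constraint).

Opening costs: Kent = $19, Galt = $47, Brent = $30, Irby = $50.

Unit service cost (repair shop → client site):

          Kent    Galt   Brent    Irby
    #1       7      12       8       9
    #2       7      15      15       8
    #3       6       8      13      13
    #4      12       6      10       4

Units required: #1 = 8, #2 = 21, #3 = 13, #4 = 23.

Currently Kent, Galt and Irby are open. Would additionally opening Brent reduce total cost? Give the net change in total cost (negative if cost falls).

No — net change +30 (cost rises by 30).

Current service cost with {Kent, Galt, Irby}: 373.
Adding Brent: each client site re-picks its cheapest; new service cost 373, saving 0.
Extra fixed cost: 30. Net change = 30 − 0 = 30.
(Totals: 489 → 519.)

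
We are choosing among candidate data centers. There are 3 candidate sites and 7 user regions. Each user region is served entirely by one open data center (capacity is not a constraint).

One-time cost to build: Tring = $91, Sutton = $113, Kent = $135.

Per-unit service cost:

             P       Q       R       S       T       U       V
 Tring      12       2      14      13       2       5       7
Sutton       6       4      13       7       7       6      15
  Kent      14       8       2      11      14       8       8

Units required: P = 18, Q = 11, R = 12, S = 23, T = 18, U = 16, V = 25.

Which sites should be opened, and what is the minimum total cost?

Open Tring and Sutton; minimum total cost 942.

For any fixed open set, each user region goes to its cheapest open site; total = fixed + service.
{Tring, Sutton}: P→Sutton 6·18=108, Q→Tring 2·11=22, R→Sutton 13·12=156, S→Sutton 7·23=161, T→Tring 2·18=36, U→Tring 5·16=80, V→Tring 7·25=175. Service 738; fixed 204; total 942.
{Tring, Sutton, Kent}: service 606 + fixed 339 = 945
{Sutton, Kent}: P→Sutton 6·18=108, Q→Sutton 4·11=44, R→Kent 2·12=24, S→Sutton 7·23=161, T→Sutton 7·18=126, U→Sutton 6·16=96, V→Kent 8·25=200. Service 759; fixed 248; total 1007.
{Tring}: service 996 + fixed 91 = 1087
No other subset beats 942.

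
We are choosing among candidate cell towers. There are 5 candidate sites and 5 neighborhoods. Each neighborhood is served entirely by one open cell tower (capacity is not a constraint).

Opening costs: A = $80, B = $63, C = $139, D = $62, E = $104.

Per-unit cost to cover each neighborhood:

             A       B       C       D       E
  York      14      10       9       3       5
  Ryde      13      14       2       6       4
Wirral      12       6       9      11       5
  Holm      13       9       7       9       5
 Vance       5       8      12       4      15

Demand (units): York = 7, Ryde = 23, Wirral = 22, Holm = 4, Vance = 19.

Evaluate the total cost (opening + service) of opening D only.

Each neighborhood is assigned to its cheapest site among the open ones.
{D}: York→D 3·7=21, Ryde→D 6·23=138, Wirral→D 11·22=242, Holm→D 9·4=36, Vance→D 4·19=76. Service 513; fixed 62; total 575.

Total cost: 575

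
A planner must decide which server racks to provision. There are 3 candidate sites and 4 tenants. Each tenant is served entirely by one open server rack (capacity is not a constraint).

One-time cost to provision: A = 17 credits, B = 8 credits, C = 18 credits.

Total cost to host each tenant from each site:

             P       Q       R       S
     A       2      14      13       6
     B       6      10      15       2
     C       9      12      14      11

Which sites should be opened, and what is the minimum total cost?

For any fixed open set, each tenant goes to its cheapest open site; total = fixed + service.
{B}: P→B 6, Q→B 10, R→B 15, S→B 2. Service 33; fixed 8; total 41.
{A}: service 35 + fixed 17 = 52
{A, B}: P→A 2, Q→B 10, R→A 13, S→B 2. Service 27; fixed 25; total 52.
{A, B, C}: P→A 2, Q→B 10, R→A 13, S→B 2. Service 27; fixed 43; total 70.
No other subset beats 41.

Open B only; minimum total cost 41.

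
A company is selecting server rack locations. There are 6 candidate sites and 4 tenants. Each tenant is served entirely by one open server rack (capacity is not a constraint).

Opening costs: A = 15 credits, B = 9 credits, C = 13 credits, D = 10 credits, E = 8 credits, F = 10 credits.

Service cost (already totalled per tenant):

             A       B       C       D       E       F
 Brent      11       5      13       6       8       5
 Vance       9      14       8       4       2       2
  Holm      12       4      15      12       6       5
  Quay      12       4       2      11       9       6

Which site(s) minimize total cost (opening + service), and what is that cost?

Open F only; minimum total cost 28.

For any fixed open set, each tenant goes to its cheapest open site; total = fixed + service.
{F}: Brent→F 5, Vance→F 2, Holm→F 5, Quay→F 6. Service 18; fixed 10; total 28.
{B, E}: service 15 + fixed 17 = 32
{E}: service 25 + fixed 8 = 33
{A, B, C, D, E, F}: service 13 + fixed 65 = 78
No other subset beats 28.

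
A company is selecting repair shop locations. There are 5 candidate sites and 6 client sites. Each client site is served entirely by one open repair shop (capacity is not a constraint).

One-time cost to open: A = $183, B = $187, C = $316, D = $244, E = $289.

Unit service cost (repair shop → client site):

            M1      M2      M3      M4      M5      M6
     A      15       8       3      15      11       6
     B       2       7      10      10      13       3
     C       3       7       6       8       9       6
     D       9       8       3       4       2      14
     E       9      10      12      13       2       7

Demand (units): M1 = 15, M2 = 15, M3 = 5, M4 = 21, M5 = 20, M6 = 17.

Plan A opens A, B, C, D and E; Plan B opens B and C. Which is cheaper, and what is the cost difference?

Plan B is cheaper by 477.

Plan A: {A, B, C, D, E}: M1→B 2·15=30, M2→B 7·15=105, M3→A 3·5=15, M4→D 4·21=84, M5→D 2·20=40, M6→B 3·17=51. Service 325; fixed 1219; total 1544.
Plan B: {B, C}: M1→B 2·15=30, M2→B 7·15=105, M3→C 6·5=30, M4→C 8·21=168, M5→C 9·20=180, M6→B 3·17=51. Service 564; fixed 503; total 1067.
Difference: |1544 − 1067| = 477.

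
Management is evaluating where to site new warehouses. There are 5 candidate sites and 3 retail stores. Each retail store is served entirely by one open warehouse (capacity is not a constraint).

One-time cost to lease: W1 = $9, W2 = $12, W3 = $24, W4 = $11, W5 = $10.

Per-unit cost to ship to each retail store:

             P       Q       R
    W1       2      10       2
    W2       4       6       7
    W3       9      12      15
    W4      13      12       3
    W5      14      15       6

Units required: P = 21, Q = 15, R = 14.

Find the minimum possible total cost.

For any fixed open set, each retail store goes to its cheapest open site; total = fixed + service.
{W1, W2}: P→W1 2·21=42, Q→W2 6·15=90, R→W1 2·14=28. Service 160; fixed 21; total 181.
{W1, W2, W5}: service 160 + fixed 31 = 191
{W1, W2, W4}: service 160 + fixed 32 = 192
{W1, W2, W3, W4, W5}: P→W1 2·21=42, Q→W2 6·15=90, R→W1 2·14=28. Service 160; fixed 66; total 226.
No other subset beats 181.

Minimum total cost: 181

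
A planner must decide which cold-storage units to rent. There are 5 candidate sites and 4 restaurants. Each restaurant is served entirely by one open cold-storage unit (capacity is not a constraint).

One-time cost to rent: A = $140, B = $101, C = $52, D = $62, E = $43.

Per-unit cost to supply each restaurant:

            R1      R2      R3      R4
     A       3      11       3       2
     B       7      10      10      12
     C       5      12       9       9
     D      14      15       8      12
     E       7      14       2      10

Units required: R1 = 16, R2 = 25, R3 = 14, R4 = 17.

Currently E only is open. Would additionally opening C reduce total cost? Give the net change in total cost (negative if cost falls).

Current service cost with {E}: 660.
Adding C: each restaurant re-picks its cheapest; new service cost 561, saving 99.
Extra fixed cost: 52. Net change = 52 − 99 = -47.
(Totals: 703 → 656.)

Yes — net change −47 (cost falls by 47).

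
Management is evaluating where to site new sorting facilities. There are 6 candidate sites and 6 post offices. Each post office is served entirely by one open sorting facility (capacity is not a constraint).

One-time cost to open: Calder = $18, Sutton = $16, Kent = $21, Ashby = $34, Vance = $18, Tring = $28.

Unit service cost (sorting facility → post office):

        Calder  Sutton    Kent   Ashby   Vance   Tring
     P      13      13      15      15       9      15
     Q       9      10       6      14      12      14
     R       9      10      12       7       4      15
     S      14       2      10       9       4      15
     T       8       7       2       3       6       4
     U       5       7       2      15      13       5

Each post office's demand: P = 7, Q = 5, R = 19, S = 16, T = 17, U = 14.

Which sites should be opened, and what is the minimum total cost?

For any fixed open set, each post office goes to its cheapest open site; total = fixed + service.
{Sutton, Kent, Vance}: P→Vance 9·7=63, Q→Kent 6·5=30, R→Vance 4·19=76, S→Sutton 2·16=32, T→Kent 2·17=34, U→Kent 2·14=28. Service 263; fixed 55; total 318.
{Kent, Vance}: service 295 + fixed 39 = 334
{Calder, Sutton, Kent, Vance}: service 263 + fixed 73 = 336
{Calder, Sutton, Kent, Ashby, Vance, Tring}: service 263 + fixed 135 = 398
No other subset beats 318.

Open Sutton, Kent and Vance; minimum total cost 318.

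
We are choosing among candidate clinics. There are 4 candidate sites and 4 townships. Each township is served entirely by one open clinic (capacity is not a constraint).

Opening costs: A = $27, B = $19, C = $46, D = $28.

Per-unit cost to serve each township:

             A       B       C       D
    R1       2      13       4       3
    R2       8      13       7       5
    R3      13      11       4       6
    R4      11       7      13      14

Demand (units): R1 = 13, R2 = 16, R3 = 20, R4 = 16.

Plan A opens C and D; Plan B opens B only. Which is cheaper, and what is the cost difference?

Plan A is cheaper by 247.

Plan A: {C, D}: R1→D 3·13=39, R2→D 5·16=80, R3→C 4·20=80, R4→C 13·16=208. Service 407; fixed 74; total 481.
Plan B: {B}: R1→B 13·13=169, R2→B 13·16=208, R3→B 11·20=220, R4→B 7·16=112. Service 709; fixed 19; total 728.
Difference: |481 − 728| = 247.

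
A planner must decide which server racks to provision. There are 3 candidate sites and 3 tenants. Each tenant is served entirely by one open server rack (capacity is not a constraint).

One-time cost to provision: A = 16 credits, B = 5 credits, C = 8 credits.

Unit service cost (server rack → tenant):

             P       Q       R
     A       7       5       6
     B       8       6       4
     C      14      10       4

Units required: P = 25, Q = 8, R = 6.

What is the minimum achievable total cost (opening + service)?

For any fixed open set, each tenant goes to its cheapest open site; total = fixed + service.
{A, B}: P→A 7·25=175, Q→A 5·8=40, R→B 4·6=24. Service 239; fixed 21; total 260.
{A, C}: service 239 + fixed 24 = 263
{A}: service 251 + fixed 16 = 267
{A, B, C}: P→A 7·25=175, Q→A 5·8=40, R→B 4·6=24. Service 239; fixed 29; total 268.
(All 7 nonempty subsets were checked; A and B is lowest.)

Minimum total cost: 260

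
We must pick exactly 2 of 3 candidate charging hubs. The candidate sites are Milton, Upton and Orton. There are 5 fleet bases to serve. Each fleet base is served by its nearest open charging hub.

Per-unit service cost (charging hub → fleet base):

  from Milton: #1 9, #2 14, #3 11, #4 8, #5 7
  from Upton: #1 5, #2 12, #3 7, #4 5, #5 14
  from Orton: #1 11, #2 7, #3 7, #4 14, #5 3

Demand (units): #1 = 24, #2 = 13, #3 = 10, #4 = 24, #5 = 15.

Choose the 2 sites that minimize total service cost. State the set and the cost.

With exactly 2 open, each fleet base uses its cheapest among the chosen.
{Upton, Orton}: #1→Upton 5·24=120, #2→Orton 7·13=91, #3→Upton 7·10=70, #4→Upton 5·24=120, #5→Orton 3·15=45. Service cost 446.
{Milton, Upton}: service cost 571
{Milton, Orton}: service cost 614
Among all 3 size-2 choices, {Upton, Orton} is lowest.

Choose Upton and Orton; total service cost 446.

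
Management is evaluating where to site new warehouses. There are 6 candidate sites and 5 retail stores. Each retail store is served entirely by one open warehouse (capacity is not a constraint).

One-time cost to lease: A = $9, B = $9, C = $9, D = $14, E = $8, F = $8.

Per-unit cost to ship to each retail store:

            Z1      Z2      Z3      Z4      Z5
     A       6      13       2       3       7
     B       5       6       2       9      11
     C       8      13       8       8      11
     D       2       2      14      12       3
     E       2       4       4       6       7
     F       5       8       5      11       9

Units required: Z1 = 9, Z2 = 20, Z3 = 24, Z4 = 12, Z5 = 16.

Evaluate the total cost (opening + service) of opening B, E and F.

Each retail store is assigned to its cheapest site among the open ones.
{B, E, F}: Z1→E 2·9=18, Z2→E 4·20=80, Z3→B 2·24=48, Z4→E 6·12=72, Z5→E 7·16=112. Service 330; fixed 25; total 355.

Total cost: 355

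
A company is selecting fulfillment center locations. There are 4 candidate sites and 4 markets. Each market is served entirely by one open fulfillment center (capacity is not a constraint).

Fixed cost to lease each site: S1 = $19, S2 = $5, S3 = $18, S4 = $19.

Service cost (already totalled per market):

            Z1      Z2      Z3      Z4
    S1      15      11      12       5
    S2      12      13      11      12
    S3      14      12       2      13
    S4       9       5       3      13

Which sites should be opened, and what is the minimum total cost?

Open S4 only; minimum total cost 49.

For any fixed open set, each market goes to its cheapest open site; total = fixed + service.
{S4}: Z1→S4 9, Z2→S4 5, Z3→S4 3, Z4→S4 13. Service 30; fixed 19; total 49.
{S2}: Z1→S2 12, Z2→S2 13, Z3→S2 11, Z4→S2 12. Service 48; fixed 5; total 53.
{S2, S4}: service 29 + fixed 24 = 53
{S1, S2, S3, S4}: service 21 + fixed 61 = 82
No other subset beats 49.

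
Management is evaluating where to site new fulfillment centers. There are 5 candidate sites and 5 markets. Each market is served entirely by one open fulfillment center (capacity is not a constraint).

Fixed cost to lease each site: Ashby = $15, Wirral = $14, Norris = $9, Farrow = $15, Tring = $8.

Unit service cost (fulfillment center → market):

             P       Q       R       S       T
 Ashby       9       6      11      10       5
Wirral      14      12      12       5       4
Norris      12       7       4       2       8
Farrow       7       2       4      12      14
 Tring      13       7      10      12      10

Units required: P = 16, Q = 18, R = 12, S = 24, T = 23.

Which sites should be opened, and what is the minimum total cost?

For any fixed open set, each market goes to its cheapest open site; total = fixed + service.
{Wirral, Norris, Farrow}: P→Farrow 7·16=112, Q→Farrow 2·18=36, R→Norris 4·12=48, S→Norris 2·24=48, T→Wirral 4·23=92. Service 336; fixed 38; total 374.
{Wirral, Norris, Farrow, Tring}: P→Farrow 7·16=112, Q→Farrow 2·18=36, R→Norris 4·12=48, S→Norris 2·24=48, T→Wirral 4·23=92. Service 336; fixed 46; total 382.
{Ashby, Wirral, Norris, Farrow}: service 336 + fixed 53 = 389
{Ashby, Wirral, Norris, Farrow, Tring}: P→Farrow 7·16=112, Q→Farrow 2·18=36, R→Norris 4·12=48, S→Norris 2·24=48, T→Wirral 4·23=92. Service 336; fixed 61; total 397.
No other subset beats 374.

Open Wirral, Norris and Farrow; minimum total cost 374.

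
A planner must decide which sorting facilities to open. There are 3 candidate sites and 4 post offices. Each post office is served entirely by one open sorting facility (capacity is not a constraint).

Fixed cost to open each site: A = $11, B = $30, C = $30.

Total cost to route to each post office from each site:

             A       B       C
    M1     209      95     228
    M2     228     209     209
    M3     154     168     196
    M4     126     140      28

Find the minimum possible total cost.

Minimum total cost: 557

For any fixed open set, each post office goes to its cheapest open site; total = fixed + service.
{A, B, C}: M1→B 95, M2→B 209, M3→A 154, M4→C 28. Service 486; fixed 71; total 557.
{B, C}: M1→B 95, M2→B 209, M3→B 168, M4→C 28. Service 500; fixed 60; total 560.
{A, B}: service 584 + fixed 41 = 625
{A}: service 717 + fixed 11 = 728
No other subset beats 557.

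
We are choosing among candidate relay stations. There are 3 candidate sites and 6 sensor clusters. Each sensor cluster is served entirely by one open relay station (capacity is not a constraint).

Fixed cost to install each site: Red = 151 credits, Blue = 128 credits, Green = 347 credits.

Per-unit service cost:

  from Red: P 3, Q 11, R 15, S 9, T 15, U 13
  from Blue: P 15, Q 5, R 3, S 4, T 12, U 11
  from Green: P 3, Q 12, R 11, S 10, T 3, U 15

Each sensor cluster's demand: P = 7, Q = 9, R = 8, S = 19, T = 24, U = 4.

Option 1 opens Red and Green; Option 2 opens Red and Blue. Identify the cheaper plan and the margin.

Option 1: {Red, Green}: P→Red 3·7=21, Q→Red 11·9=99, R→Green 11·8=88, S→Red 9·19=171, T→Green 3·24=72, U→Red 13·4=52. Service 503; fixed 498; total 1001.
Option 2: {Red, Blue}: P→Red 3·7=21, Q→Blue 5·9=45, R→Blue 3·8=24, S→Blue 4·19=76, T→Blue 12·24=288, U→Blue 11·4=44. Service 498; fixed 279; total 777.
Difference: |1001 − 777| = 224.

Option 2 is cheaper by 224.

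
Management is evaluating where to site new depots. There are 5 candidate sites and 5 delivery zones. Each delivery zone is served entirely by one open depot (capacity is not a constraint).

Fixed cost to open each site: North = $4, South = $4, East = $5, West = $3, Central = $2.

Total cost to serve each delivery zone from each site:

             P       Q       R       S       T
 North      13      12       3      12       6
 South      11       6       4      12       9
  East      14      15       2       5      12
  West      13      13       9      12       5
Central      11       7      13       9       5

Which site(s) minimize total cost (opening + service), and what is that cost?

For any fixed open set, each delivery zone goes to its cheapest open site; total = fixed + service.
{East, Central}: P→Central 11, Q→Central 7, R→East 2, S→East 5, T→Central 5. Service 30; fixed 7; total 37.
{South, East, Central}: service 29 + fixed 11 = 40
{East, West, Central}: P→Central 11, Q→Central 7, R→East 2, S→East 5, T→West 5. Service 30; fixed 10; total 40.
{North, South, East, West, Central}: service 29 + fixed 18 = 47
No other subset beats 37.

Open East and Central; minimum total cost 37.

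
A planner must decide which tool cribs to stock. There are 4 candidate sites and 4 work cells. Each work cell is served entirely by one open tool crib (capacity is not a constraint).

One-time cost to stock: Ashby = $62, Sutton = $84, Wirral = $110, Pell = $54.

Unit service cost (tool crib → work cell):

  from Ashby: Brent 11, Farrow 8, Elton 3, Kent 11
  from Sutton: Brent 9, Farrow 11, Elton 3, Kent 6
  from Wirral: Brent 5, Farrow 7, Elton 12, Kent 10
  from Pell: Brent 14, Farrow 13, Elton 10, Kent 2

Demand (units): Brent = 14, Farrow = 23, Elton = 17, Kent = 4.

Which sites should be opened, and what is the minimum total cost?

For any fixed open set, each work cell goes to its cheapest open site; total = fixed + service.
{Ashby, Wirral}: Brent→Wirral 5·14=70, Farrow→Wirral 7·23=161, Elton→Ashby 3·17=51, Kent→Wirral 10·4=40. Service 322; fixed 172; total 494.
{Ashby}: Brent→Ashby 11·14=154, Farrow→Ashby 8·23=184, Elton→Ashby 3·17=51, Kent→Ashby 11·4=44. Service 433; fixed 62; total 495.
{Sutton, Wirral}: service 306 + fixed 194 = 500
{Ashby, Sutton, Wirral, Pell}: service 290 + fixed 310 = 600
No other subset beats 494.

Open Ashby and Wirral; minimum total cost 494.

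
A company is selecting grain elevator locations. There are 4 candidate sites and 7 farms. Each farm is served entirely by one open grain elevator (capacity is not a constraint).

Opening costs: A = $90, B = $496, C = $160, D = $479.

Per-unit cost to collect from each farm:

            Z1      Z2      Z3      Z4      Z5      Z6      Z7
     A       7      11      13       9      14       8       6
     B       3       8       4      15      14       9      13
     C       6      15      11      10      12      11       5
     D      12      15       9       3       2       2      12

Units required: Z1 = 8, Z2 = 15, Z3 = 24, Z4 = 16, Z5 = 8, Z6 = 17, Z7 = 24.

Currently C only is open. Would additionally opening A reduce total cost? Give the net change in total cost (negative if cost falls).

Current service cost with {C}: 1100.
Adding A: each farm re-picks its cheapest; new service cost 973, saving 127.
Extra fixed cost: 90. Net change = 90 − 127 = -37.
(Totals: 1260 → 1223.)

Yes — net change −37 (cost falls by 37).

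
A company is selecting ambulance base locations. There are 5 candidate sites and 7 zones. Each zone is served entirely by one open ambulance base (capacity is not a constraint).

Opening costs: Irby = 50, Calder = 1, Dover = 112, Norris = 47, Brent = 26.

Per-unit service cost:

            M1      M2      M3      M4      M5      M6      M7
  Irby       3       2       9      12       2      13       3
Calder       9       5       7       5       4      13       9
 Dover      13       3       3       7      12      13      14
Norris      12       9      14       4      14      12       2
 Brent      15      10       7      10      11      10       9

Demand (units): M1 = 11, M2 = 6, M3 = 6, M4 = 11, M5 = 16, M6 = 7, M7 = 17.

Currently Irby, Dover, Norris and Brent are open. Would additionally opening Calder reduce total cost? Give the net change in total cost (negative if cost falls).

No — net change +1 (cost rises by 1).

Current service cost with {Irby, Dover, Norris, Brent}: 243.
Adding Calder: each zone re-picks its cheapest; new service cost 243, saving 0.
Extra fixed cost: 1. Net change = 1 − 0 = 1.
(Totals: 478 → 479.)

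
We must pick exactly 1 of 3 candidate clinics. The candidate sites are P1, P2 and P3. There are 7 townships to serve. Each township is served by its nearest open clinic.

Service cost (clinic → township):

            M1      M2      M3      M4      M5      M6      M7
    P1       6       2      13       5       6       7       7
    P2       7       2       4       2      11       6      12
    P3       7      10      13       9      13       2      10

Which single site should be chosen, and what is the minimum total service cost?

Choose P2 only; total service cost 44.

With exactly 1 open, each township uses its cheapest among the chosen.
{P2}: M1→P2 7, M2→P2 2, M3→P2 4, M4→P2 2, M5→P2 11, M6→P2 6, M7→P2 12. Service cost 44.
{P1}: service cost 46
{P3}: service cost 64
Among all 3 size-1 choices, {P2} is lowest.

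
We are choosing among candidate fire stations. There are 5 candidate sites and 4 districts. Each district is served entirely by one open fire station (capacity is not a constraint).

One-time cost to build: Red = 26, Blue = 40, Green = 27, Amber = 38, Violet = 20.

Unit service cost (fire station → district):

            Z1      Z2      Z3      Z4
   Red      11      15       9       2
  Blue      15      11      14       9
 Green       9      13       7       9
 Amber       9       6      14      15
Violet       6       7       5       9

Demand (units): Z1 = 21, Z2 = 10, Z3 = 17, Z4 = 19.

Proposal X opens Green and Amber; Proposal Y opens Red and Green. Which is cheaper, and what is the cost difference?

Proposal Y is cheaper by 75.

Proposal X: {Green, Amber}: Z1→Green 9·21=189, Z2→Amber 6·10=60, Z3→Green 7·17=119, Z4→Green 9·19=171. Service 539; fixed 65; total 604.
Proposal Y: {Red, Green}: Z1→Green 9·21=189, Z2→Green 13·10=130, Z3→Green 7·17=119, Z4→Red 2·19=38. Service 476; fixed 53; total 529.
Difference: |604 − 529| = 75.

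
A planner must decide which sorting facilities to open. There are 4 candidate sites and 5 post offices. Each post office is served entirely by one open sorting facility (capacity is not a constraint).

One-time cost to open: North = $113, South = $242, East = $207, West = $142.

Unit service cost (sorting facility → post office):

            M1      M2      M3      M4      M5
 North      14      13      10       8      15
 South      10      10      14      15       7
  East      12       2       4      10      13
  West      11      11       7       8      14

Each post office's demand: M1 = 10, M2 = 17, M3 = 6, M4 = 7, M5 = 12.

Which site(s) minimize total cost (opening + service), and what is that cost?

Open East only; minimum total cost 611.

For any fixed open set, each post office goes to its cheapest open site; total = fixed + service.
{East}: M1→East 12·10=120, M2→East 2·17=34, M3→East 4·6=24, M4→East 10·7=70, M5→East 13·12=156. Service 404; fixed 207; total 611.
{West}: service 563 + fixed 142 = 705
{North, East}: service 390 + fixed 320 = 710
{North, South, East, West}: M1→South 10·10=100, M2→East 2·17=34, M3→East 4·6=24, M4→North 8·7=56, M5→South 7·12=84. Service 298; fixed 704; total 1002.
No other subset beats 611.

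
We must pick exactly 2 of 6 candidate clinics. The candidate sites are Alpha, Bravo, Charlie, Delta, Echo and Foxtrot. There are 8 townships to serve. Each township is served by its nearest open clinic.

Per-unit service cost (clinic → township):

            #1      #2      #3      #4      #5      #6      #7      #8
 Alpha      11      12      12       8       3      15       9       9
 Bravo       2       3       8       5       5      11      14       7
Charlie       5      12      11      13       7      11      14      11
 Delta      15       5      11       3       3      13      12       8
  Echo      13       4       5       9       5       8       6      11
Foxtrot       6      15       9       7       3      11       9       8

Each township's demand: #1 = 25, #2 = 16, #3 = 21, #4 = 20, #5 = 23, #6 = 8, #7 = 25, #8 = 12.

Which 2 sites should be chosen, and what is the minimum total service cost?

Choose Bravo and Echo; total service cost 716.

With exactly 2 open, each township uses its cheapest among the chosen.
{Bravo, Echo}: #1→Bravo 2·25=50, #2→Bravo 3·16=48, #3→Echo 5·21=105, #4→Bravo 5·20=100, #5→Bravo 5·23=115, #6→Echo 8·8=64, #7→Echo 6·25=150, #8→Bravo 7·12=84. Service cost 716.
{Alpha, Bravo}: service cost 832
{Bravo, Foxtrot}: service cost 832
Among all 15 size-2 choices, {Bravo, Echo} is lowest.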